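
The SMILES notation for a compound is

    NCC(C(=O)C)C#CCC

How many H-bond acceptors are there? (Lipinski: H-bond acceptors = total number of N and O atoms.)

2

N atoms: 1; O atoms: 1.
Lipinski HBA = 1 + 1 = 2.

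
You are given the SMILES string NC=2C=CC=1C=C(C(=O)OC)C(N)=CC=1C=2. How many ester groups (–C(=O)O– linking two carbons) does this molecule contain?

1

The ester motif appears at heavy-atom position 8 in the SMILES.
Other groups present: 2 primary amine.
Ester count: 1.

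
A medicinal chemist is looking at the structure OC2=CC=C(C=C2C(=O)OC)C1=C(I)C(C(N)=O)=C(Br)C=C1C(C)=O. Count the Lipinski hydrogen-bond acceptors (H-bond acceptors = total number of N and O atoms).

6

N atoms: 1; O atoms: 5.
Lipinski HBA = 1 + 5 = 6.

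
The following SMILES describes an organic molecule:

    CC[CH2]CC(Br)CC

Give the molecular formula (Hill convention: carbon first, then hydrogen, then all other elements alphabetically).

C7H15Br

Walk through each heavy atom and fill implicit hydrogens from standard valence (C 4, N 3, O 2, S 2, halogen 1):
  atom 1: C, bond orders sum to 1 (valence 4) → 3 H
  atom 2: C, bond orders sum to 2 (valence 4) → 2 H
  atom 3: C with explicit H count 2
  atom 4: C, bond orders sum to 2 (valence 4) → 2 H
  atom 5: C, bond orders sum to 3 (valence 4) → 1 H
  atom 6: Br (halogen, monovalent) → 0 H
  atom 7: C, bond orders sum to 2 (valence 4) → 2 H
  atom 8: C, bond orders sum to 1 (valence 4) → 3 H
Totals → C:7, H:15, Br:1.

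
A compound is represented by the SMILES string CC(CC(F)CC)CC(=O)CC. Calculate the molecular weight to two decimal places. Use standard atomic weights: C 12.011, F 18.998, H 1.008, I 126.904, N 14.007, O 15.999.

First, the molecular formula is C10H19FO (counting implicit H from valence).
  C: 10 × 12.011 = 120.110
  F: 1 × 18.998 = 18.998
  H: 19 × 1.008 = 19.152
  O: 1 × 15.999 = 15.999
Sum: 10×12.011 + 1×18.998 + 19×1.008 + 1×15.999 = 174.259 → 174.26 g/mol.

174.26 g/mol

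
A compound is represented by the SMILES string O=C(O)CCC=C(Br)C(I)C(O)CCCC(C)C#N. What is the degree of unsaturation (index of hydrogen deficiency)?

4

Degree of unsaturation = (number of rings) + (number of π bonds).
Ring closures in the SMILES: 0.
π bonds: 2 double bonds (each 1 DoU), 1 triple bond (each 2 DoU) → 4 DoU from unsaturation.
Total DoU = 0 + 4 = 4.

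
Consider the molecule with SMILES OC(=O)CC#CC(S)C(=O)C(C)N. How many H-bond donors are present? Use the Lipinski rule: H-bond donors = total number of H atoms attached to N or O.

Donors: find every N or O and count the H atoms it carries.
  atom 1 (O): bond orders sum to 1 → 1 H
  atom 3 (O): bond orders sum to 2 → 0 H
  atom 10 (O): bond orders sum to 2 → 0 H
  atom 13 (N): bond orders sum to 1 → 2 H
Lipinski HBD = 3.

3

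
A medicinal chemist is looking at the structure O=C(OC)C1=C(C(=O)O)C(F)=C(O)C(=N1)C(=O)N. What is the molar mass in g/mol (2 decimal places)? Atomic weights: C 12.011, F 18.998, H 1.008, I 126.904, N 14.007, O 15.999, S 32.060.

First, the molecular formula is C9H7FN2O6 (counting implicit H from valence).
  C: 9 × 12.011 = 108.099
  F: 1 × 18.998 = 18.998
  H: 7 × 1.008 = 7.056
  N: 2 × 14.007 = 28.014
  O: 6 × 15.999 = 95.994
Sum: 9×12.011 + 1×18.998 + 7×1.008 + 2×14.007 + 6×15.999 = 258.161 → 258.16 g/mol.

258.16 g/mol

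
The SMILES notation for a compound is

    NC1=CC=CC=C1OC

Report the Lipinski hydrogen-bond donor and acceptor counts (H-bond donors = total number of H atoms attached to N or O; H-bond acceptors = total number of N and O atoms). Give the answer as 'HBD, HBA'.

2, 2

Donors: find every N or O and count the H atoms it carries.
  atom 1 (N): bond orders sum to 1 → 2 H
  atom 8 (O): bond orders sum to 2 → 0 H
Lipinski HBD = 2.
Acceptors: N atoms = 1, O atoms = 1 → HBA = 2.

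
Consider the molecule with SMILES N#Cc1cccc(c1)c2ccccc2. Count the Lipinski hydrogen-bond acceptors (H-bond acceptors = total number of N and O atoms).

1

N atoms: 1; O atoms: 0.
Lipinski HBA = 1 + 0 = 1.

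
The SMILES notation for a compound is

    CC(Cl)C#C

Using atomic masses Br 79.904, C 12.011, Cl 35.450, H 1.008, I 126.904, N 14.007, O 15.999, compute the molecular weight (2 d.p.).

First, the molecular formula is C4H5Cl (counting implicit H from valence).
  C: 4 × 12.011 = 48.044
  Cl: 1 × 35.450 = 35.450
  H: 5 × 1.008 = 5.040
Sum: 4×12.011 + 1×35.450 + 5×1.008 = 88.534 → 88.53 g/mol.

88.53 g/mol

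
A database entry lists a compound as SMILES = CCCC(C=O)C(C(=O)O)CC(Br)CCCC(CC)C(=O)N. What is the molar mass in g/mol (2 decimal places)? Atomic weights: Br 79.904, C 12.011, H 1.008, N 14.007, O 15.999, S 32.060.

First, the molecular formula is C16H28BrNO4 (counting implicit H from valence).
  Br: 1 × 79.904 = 79.904
  C: 16 × 12.011 = 192.176
  H: 28 × 1.008 = 28.224
  N: 1 × 14.007 = 14.007
  O: 4 × 15.999 = 63.996
Sum: 1×79.904 + 16×12.011 + 28×1.008 + 1×14.007 + 4×15.999 = 378.307 → 378.31 g/mol.

378.31 g/mol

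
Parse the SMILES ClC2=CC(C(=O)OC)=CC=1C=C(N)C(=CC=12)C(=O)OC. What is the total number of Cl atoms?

1

Scan the SMILES for Cl atoms (remember two-letter symbols like Cl and Br are single atoms).
Chlorine count: 1.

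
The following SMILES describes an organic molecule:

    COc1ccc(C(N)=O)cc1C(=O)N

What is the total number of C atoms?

Count every carbon token in the SMILES (each C, including those in ring-closure positions and inside branches).
Carbon count: 9.

9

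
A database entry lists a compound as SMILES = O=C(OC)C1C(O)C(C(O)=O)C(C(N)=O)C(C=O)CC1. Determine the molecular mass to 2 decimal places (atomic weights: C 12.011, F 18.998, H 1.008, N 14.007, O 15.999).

First, the molecular formula is C12H17NO7 (counting implicit H from valence).
  C: 12 × 12.011 = 144.132
  H: 17 × 1.008 = 17.136
  N: 1 × 14.007 = 14.007
  O: 7 × 15.999 = 111.993
Sum: 12×12.011 + 17×1.008 + 1×14.007 + 7×15.999 = 287.268 → 287.27 g/mol.

287.27 g/mol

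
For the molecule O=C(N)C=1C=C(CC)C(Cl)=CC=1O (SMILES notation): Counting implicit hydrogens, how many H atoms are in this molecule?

Walk through each heavy atom and fill implicit hydrogens from standard valence (C 4, N 3, O 2, S 2, halogen 1):
  atom 1: O, bond orders sum to 2 (valence 2) → 0 H
  atom 2: C, bond orders sum to 4 (valence 4) → 0 H
  atom 3: N, bond orders sum to 1 (valence 3) → 2 H
  atom 4: C, bond orders sum to 4 (valence 4) → 0 H
  atom 5: C, bond orders sum to 3 (valence 4) → 1 H
  atom 6: C, bond orders sum to 4 (valence 4) → 0 H
  atom 7: C, bond orders sum to 2 (valence 4) → 2 H
  atom 8: C, bond orders sum to 1 (valence 4) → 3 H
  atom 9: C, bond orders sum to 4 (valence 4) → 0 H
  atom 10: Cl (halogen, monovalent) → 0 H
  atom 11: C, bond orders sum to 3 (valence 4) → 1 H
  atom 12: C, bond orders sum to 4 (valence 4) → 0 H
  atom 13: O, bond orders sum to 1 (valence 2) → 1 H
Total hydrogens: 10.

10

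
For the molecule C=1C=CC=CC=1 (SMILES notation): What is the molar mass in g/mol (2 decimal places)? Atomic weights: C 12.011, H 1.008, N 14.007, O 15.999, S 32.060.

First, the molecular formula is C6H6 (counting implicit H from valence).
  C: 6 × 12.011 = 72.066
  H: 6 × 1.008 = 6.048
Sum: 6×12.011 + 6×1.008 = 78.114 → 78.11 g/mol.

78.11 g/mol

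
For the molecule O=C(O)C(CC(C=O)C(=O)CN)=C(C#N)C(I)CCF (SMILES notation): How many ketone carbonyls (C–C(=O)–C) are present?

1

The ketone motif appears at heavy-atom position 9 in the SMILES.
Other groups present: 1 aldehyde, 1 alkene, 1 carboxylic acid, 1 nitrile, 1 primary amine.
Ketone count: 1.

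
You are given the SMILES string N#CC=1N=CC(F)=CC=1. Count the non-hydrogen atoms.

Every atom symbol written in the SMILES (organic subset) is one heavy atom; implicit H are not written.
Heavy atoms by element → C:6, F:1, N:2.
Total: 9.

9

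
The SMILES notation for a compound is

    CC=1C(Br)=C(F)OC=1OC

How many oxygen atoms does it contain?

2

Scan the SMILES for O atoms (remember two-letter symbols like Cl and Br are single atoms).
Oxygen count: 2.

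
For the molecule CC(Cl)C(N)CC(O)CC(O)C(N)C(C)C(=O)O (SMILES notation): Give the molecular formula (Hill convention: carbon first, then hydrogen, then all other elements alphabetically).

Walk through each heavy atom and fill implicit hydrogens from standard valence (C 4, N 3, O 2, S 2, halogen 1):
  atom 1: C, bond orders sum to 1 (valence 4) → 3 H
  atom 2: C, bond orders sum to 3 (valence 4) → 1 H
  atom 3: Cl (halogen, monovalent) → 0 H
  atom 4: C, bond orders sum to 3 (valence 4) → 1 H
  atom 5: N, bond orders sum to 1 (valence 3) → 2 H
  atom 6: C, bond orders sum to 2 (valence 4) → 2 H
  atom 7: C, bond orders sum to 3 (valence 4) → 1 H
  atom 8: O, bond orders sum to 1 (valence 2) → 1 H
  atom 9: C, bond orders sum to 2 (valence 4) → 2 H
  atom 10: C, bond orders sum to 3 (valence 4) → 1 H
  atom 11: O, bond orders sum to 1 (valence 2) → 1 H
  atom 12: C, bond orders sum to 3 (valence 4) → 1 H
  atom 13: N, bond orders sum to 1 (valence 3) → 2 H
  atom 14: C, bond orders sum to 3 (valence 4) → 1 H
  atom 15: C, bond orders sum to 1 (valence 4) → 3 H
  atom 16: C, bond orders sum to 4 (valence 4) → 0 H
  atom 17: O, bond orders sum to 2 (valence 2) → 0 H
  atom 18: O, bond orders sum to 1 (valence 2) → 1 H
Totals → C:11, H:23, Cl:1, N:2, O:4.
In Hill order: C11H23ClN2O4.

C11H23ClN2O4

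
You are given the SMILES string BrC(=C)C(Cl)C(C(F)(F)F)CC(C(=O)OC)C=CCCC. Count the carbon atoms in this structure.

14

Count every carbon token in the SMILES (each C, including those in ring-closure positions and inside branches).
Carbon count: 14.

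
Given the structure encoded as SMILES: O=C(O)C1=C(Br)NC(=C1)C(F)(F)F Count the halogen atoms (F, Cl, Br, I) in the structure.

Halogen atoms appear at heavy-atom positions 6, 11, 12, 13 (1×Br, 3×F).
Other groups present: 1 carboxylic acid.
Halogen count: 4.

4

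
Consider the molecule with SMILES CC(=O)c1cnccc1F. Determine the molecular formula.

Walk through each heavy atom and fill implicit hydrogens from standard valence (C 4, N 3, O 2, S 2, halogen 1); for lowercase aromatic atoms, an aromatic c carries 1 H when it has two neighbours and 0 H with three, and aromatic n carries 0 H:
  atom 1: C, bond orders sum to 1 (valence 4) → 3 H
  atom 2: C, bond orders sum to 4 (valence 4) → 0 H
  atom 3: O, bond orders sum to 2 (valence 2) → 0 H
  atom 4: aromatic c, 3 neighbours → 0 H
  atom 5: aromatic c, 2 neighbours → 1 H
  atom 6: aromatic n, 2 neighbours → 0 H
  atom 7: aromatic c, 2 neighbours → 1 H
  atom 8: aromatic c, 2 neighbours → 1 H
  atom 9: aromatic c, 3 neighbours → 0 H
  atom 10: F (halogen, monovalent) → 0 H
Totals → C:7, H:6, F:1, N:1, O:1.
In Hill order: C7H6FNO.

C7H6FNO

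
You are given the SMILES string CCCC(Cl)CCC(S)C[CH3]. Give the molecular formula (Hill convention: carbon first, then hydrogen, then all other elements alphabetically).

C9H19ClS

Walk through each heavy atom and fill implicit hydrogens from standard valence (C 4, N 3, O 2, S 2, halogen 1):
  atom 1: C, bond orders sum to 1 (valence 4) → 3 H
  atom 2: C, bond orders sum to 2 (valence 4) → 2 H
  atom 3: C, bond orders sum to 2 (valence 4) → 2 H
  atom 4: C, bond orders sum to 3 (valence 4) → 1 H
  atom 5: Cl (halogen, monovalent) → 0 H
  atom 6: C, bond orders sum to 2 (valence 4) → 2 H
  atom 7: C, bond orders sum to 2 (valence 4) → 2 H
  atom 8: C, bond orders sum to 3 (valence 4) → 1 H
  atom 9: S, bond orders sum to 1 (valence 2) → 1 H
  atom 10: C, bond orders sum to 2 (valence 4) → 2 H
  atom 11: C with explicit H count 3
Totals → C:9, H:19, Cl:1, S:1.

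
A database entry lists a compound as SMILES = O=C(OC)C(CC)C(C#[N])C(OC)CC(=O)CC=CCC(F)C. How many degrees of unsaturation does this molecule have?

Molecular formula: C17H26FNO4.
DoU = (2C + 2 + N − H − X) / 2, where X is the halogen count and O/S are ignored.
    = (2·17 + 2 + 1 − 26 − 1) / 2 = 10 / 2 = 5.

5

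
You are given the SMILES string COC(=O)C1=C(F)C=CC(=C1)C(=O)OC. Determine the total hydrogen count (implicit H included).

Walk through each heavy atom and fill implicit hydrogens from standard valence (C 4, N 3, O 2, S 2, halogen 1):
  atom 1: C, bond orders sum to 1 (valence 4) → 3 H
  atom 2: O, bond orders sum to 2 (valence 2) → 0 H
  atom 3: C, bond orders sum to 4 (valence 4) → 0 H
  atom 4: O, bond orders sum to 2 (valence 2) → 0 H
  atom 5: C, bond orders sum to 4 (valence 4) → 0 H
  atom 6: C, bond orders sum to 4 (valence 4) → 0 H
  atom 7: F (halogen, monovalent) → 0 H
  atom 8: C, bond orders sum to 3 (valence 4) → 1 H
  atom 9: C, bond orders sum to 3 (valence 4) → 1 H
  atom 10: C, bond orders sum to 4 (valence 4) → 0 H
  atom 11: C, bond orders sum to 3 (valence 4) → 1 H
  atom 12: C, bond orders sum to 4 (valence 4) → 0 H
  atom 13: O, bond orders sum to 2 (valence 2) → 0 H
  atom 14: O, bond orders sum to 2 (valence 2) → 0 H
  atom 15: C, bond orders sum to 1 (valence 4) → 3 H
Total hydrogens: 9.

9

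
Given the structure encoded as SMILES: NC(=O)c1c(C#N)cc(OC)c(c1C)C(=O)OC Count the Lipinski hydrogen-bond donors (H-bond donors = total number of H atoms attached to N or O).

2

Donors: find every N or O and count the H atoms it carries.
  atom 1 (N): bond orders sum to 1 → 2 H
  atom 3 (O): bond orders sum to 2 → 0 H
  atom 7 (N): bond orders sum to 3 → 0 H
  atom 10 (O): bond orders sum to 2 → 0 H
  atom 16 (O): bond orders sum to 2 → 0 H
  atom 17 (O): bond orders sum to 2 → 0 H
Lipinski HBD = 2.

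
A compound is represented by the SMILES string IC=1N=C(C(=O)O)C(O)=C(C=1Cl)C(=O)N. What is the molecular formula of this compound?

C7H4ClIN2O4

Walk through each heavy atom and fill implicit hydrogens from standard valence (C 4, N 3, O 2, S 2, halogen 1):
  atom 1: I (halogen, monovalent) → 0 H
  atom 2: C, bond orders sum to 4 (valence 4) → 0 H
  atom 3: N, bond orders sum to 3 (valence 3) → 0 H
  atom 4: C, bond orders sum to 4 (valence 4) → 0 H
  atom 5: C, bond orders sum to 4 (valence 4) → 0 H
  atom 6: O, bond orders sum to 2 (valence 2) → 0 H
  atom 7: O, bond orders sum to 1 (valence 2) → 1 H
  atom 8: C, bond orders sum to 4 (valence 4) → 0 H
  atom 9: O, bond orders sum to 1 (valence 2) → 1 H
  atom 10: C, bond orders sum to 4 (valence 4) → 0 H
  atom 11: C, bond orders sum to 4 (valence 4) → 0 H
  atom 12: Cl (halogen, monovalent) → 0 H
  atom 13: C, bond orders sum to 4 (valence 4) → 0 H
  atom 14: O, bond orders sum to 2 (valence 2) → 0 H
  atom 15: N, bond orders sum to 1 (valence 3) → 2 H
Totals → C:7, H:4, Cl:1, I:1, N:2, O:4.
In Hill order: C7H4ClIN2O4.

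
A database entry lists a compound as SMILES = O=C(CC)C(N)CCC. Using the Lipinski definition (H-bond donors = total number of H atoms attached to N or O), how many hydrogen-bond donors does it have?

Donors: find every N or O and count the H atoms it carries.
  atom 1 (O): bond orders sum to 2 → 0 H
  atom 6 (N): bond orders sum to 1 → 2 H
Lipinski HBD = 2.

2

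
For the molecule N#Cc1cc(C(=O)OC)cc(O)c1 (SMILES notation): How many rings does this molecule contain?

1

In SMILES, each pair of matching ring-closure digits denotes one ring-closing bond; the number of such bonds equals the number of independent rings.
Ring-closure bonds here: 1.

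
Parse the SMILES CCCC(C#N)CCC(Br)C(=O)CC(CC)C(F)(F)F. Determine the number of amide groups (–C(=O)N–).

0

Scan the SMILES for the amide motif — none present.
Groups that are present: 1 ketone, 1 nitrile.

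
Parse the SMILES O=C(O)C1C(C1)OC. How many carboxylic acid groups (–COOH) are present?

1

The carboxylic acid motif appears at heavy-atom position 2 in the SMILES.
Other groups present: 1 ether.
Carboxylic acid count: 1.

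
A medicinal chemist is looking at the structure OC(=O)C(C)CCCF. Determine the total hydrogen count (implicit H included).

11

Walk through each heavy atom and fill implicit hydrogens from standard valence (C 4, N 3, O 2, S 2, halogen 1):
  atom 1: O, bond orders sum to 1 (valence 2) → 1 H
  atom 2: C, bond orders sum to 4 (valence 4) → 0 H
  atom 3: O, bond orders sum to 2 (valence 2) → 0 H
  atom 4: C, bond orders sum to 3 (valence 4) → 1 H
  atom 5: C, bond orders sum to 1 (valence 4) → 3 H
  atom 6: C, bond orders sum to 2 (valence 4) → 2 H
  atom 7: C, bond orders sum to 2 (valence 4) → 2 H
  atom 8: C, bond orders sum to 2 (valence 4) → 2 H
  atom 9: F (halogen, monovalent) → 0 H
Total hydrogens: 11.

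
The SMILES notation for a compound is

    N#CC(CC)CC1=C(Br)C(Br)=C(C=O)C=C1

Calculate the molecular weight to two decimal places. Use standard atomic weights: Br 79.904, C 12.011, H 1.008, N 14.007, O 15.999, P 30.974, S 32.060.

345.03 g/mol

First, the molecular formula is C12H11Br2NO (counting implicit H from valence).
  Br: 2 × 79.904 = 159.808
  C: 12 × 12.011 = 144.132
  H: 11 × 1.008 = 11.088
  N: 1 × 14.007 = 14.007
  O: 1 × 15.999 = 15.999
Sum: 2×79.904 + 12×12.011 + 11×1.008 + 1×14.007 + 1×15.999 = 345.034 → 345.03 g/mol.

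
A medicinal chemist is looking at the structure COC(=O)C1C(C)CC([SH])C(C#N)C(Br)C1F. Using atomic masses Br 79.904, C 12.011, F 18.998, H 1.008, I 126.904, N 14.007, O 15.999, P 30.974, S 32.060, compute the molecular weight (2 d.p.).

First, the molecular formula is C11H15BrFNO2S (counting implicit H from valence).
  Br: 1 × 79.904 = 79.904
  C: 11 × 12.011 = 132.121
  F: 1 × 18.998 = 18.998
  H: 15 × 1.008 = 15.120
  N: 1 × 14.007 = 14.007
  O: 2 × 15.999 = 31.998
  S: 1 × 32.060 = 32.060
Sum: 1×79.904 + 11×12.011 + 1×18.998 + 15×1.008 + 1×14.007 + 2×15.999 + 1×32.060 = 324.208 → 324.21 g/mol.

324.21 g/mol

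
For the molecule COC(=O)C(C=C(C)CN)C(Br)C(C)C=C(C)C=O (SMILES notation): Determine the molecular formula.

C14H22BrNO3

Walk through each heavy atom and fill implicit hydrogens from standard valence (C 4, N 3, O 2, S 2, halogen 1):
  atom 1: C, bond orders sum to 1 (valence 4) → 3 H
  atom 2: O, bond orders sum to 2 (valence 2) → 0 H
  atom 3: C, bond orders sum to 4 (valence 4) → 0 H
  atom 4: O, bond orders sum to 2 (valence 2) → 0 H
  atom 5: C, bond orders sum to 3 (valence 4) → 1 H
  atom 6: C, bond orders sum to 3 (valence 4) → 1 H
  atom 7: C, bond orders sum to 4 (valence 4) → 0 H
  atom 8: C, bond orders sum to 1 (valence 4) → 3 H
  atom 9: C, bond orders sum to 2 (valence 4) → 2 H
  atom 10: N, bond orders sum to 1 (valence 3) → 2 H
  atom 11: C, bond orders sum to 3 (valence 4) → 1 H
  atom 12: Br (halogen, monovalent) → 0 H
  atom 13: C, bond orders sum to 3 (valence 4) → 1 H
  atom 14: C, bond orders sum to 1 (valence 4) → 3 H
  atom 15: C, bond orders sum to 3 (valence 4) → 1 H
  atom 16: C, bond orders sum to 4 (valence 4) → 0 H
  atom 17: C, bond orders sum to 1 (valence 4) → 3 H
  atom 18: C, bond orders sum to 3 (valence 4) → 1 H
  atom 19: O, bond orders sum to 2 (valence 2) → 0 H
Totals → C:14, H:22, Br:1, N:1, O:3.
In Hill order: C14H22BrNO3.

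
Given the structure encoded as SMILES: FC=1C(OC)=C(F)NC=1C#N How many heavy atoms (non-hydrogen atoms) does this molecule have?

11

Every atom symbol written in the SMILES (organic subset) is one heavy atom; implicit H are not written.
Heavy atoms by element → C:6, F:2, N:2, O:1.
Total: 11.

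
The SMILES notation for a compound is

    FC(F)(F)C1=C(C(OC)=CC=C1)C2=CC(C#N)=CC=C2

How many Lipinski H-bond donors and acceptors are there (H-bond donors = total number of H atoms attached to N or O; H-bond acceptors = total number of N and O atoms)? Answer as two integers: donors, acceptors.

0, 2

Donors: find every N or O and count the H atoms it carries.
  atom 8 (O): bond orders sum to 2 → 0 H
  atom 17 (N): bond orders sum to 3 → 0 H
Lipinski HBD = 0.
Acceptors: N atoms = 1, O atoms = 1 → HBA = 2.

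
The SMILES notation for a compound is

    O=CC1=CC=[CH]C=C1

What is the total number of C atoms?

Count every carbon token in the SMILES (each C, including those in ring-closure positions and inside branches).
Carbon count: 7.

7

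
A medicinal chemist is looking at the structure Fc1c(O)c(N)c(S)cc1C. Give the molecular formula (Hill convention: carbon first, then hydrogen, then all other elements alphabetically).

C7H8FNOS

Walk through each heavy atom and fill implicit hydrogens from standard valence (C 4, N 3, O 2, S 2, halogen 1); for lowercase aromatic atoms, an aromatic c carries 1 H when it has two neighbours and 0 H with three, and aromatic n carries 0 H:
  atom 1: F (halogen, monovalent) → 0 H
  atom 2: aromatic c, 3 neighbours → 0 H
  atom 3: aromatic c, 3 neighbours → 0 H
  atom 4: O, bond orders sum to 1 (valence 2) → 1 H
  atom 5: aromatic c, 3 neighbours → 0 H
  atom 6: N, bond orders sum to 1 (valence 3) → 2 H
  atom 7: aromatic c, 3 neighbours → 0 H
  atom 8: S, bond orders sum to 1 (valence 2) → 1 H
  atom 9: aromatic c, 2 neighbours → 1 H
  atom 10: aromatic c, 3 neighbours → 0 H
  atom 11: C, bond orders sum to 1 (valence 4) → 3 H
Totals → C:7, H:8, F:1, N:1, O:1, S:1.
In Hill order: C7H8FNOS.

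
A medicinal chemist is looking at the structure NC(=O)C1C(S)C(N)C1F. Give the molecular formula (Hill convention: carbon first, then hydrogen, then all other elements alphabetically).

Walk through each heavy atom and fill implicit hydrogens from standard valence (C 4, N 3, O 2, S 2, halogen 1):
  atom 1: N, bond orders sum to 1 (valence 3) → 2 H
  atom 2: C, bond orders sum to 4 (valence 4) → 0 H
  atom 3: O, bond orders sum to 2 (valence 2) → 0 H
  atom 4: C, bond orders sum to 3 (valence 4) → 1 H
  atom 5: C, bond orders sum to 3 (valence 4) → 1 H
  atom 6: S, bond orders sum to 1 (valence 2) → 1 H
  atom 7: C, bond orders sum to 3 (valence 4) → 1 H
  atom 8: N, bond orders sum to 1 (valence 3) → 2 H
  atom 9: C, bond orders sum to 3 (valence 4) → 1 H
  atom 10: F (halogen, monovalent) → 0 H
Totals → C:5, H:9, F:1, N:2, O:1, S:1.
In Hill order: C5H9FN2OS.

C5H9FN2OS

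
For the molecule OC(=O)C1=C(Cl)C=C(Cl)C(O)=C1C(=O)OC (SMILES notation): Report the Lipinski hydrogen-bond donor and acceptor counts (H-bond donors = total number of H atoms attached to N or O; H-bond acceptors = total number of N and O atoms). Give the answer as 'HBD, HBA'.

2, 5

Donors: find every N or O and count the H atoms it carries.
  atom 1 (O): bond orders sum to 1 → 1 H
  atom 3 (O): bond orders sum to 2 → 0 H
  atom 11 (O): bond orders sum to 1 → 1 H
  atom 14 (O): bond orders sum to 2 → 0 H
  atom 15 (O): bond orders sum to 2 → 0 H
Lipinski HBD = 2.
Acceptors: N atoms = 0, O atoms = 5 → HBA = 5.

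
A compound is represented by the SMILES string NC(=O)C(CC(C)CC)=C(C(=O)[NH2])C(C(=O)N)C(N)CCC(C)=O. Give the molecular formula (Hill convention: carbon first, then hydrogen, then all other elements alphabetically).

Walk through each heavy atom and fill implicit hydrogens from standard valence (C 4, N 3, O 2, S 2, halogen 1):
  atom 1: N, bond orders sum to 1 (valence 3) → 2 H
  atom 2: C, bond orders sum to 4 (valence 4) → 0 H
  atom 3: O, bond orders sum to 2 (valence 2) → 0 H
  atom 4: C, bond orders sum to 4 (valence 4) → 0 H
  atom 5: C, bond orders sum to 2 (valence 4) → 2 H
  atom 6: C, bond orders sum to 3 (valence 4) → 1 H
  atom 7: C, bond orders sum to 1 (valence 4) → 3 H
  atom 8: C, bond orders sum to 2 (valence 4) → 2 H
  atom 9: C, bond orders sum to 1 (valence 4) → 3 H
  atom 10: C, bond orders sum to 4 (valence 4) → 0 H
  atom 11: C, bond orders sum to 4 (valence 4) → 0 H
  atom 12: O, bond orders sum to 2 (valence 2) → 0 H
  atom 13: N with explicit H count 2
  atom 14: C, bond orders sum to 3 (valence 4) → 1 H
  atom 15: C, bond orders sum to 4 (valence 4) → 0 H
  atom 16: O, bond orders sum to 2 (valence 2) → 0 H
  atom 17: N, bond orders sum to 1 (valence 3) → 2 H
  atom 18: C, bond orders sum to 3 (valence 4) → 1 H
  atom 19: N, bond orders sum to 1 (valence 3) → 2 H
  atom 20: C, bond orders sum to 2 (valence 4) → 2 H
  atom 21: C, bond orders sum to 2 (valence 4) → 2 H
  atom 22: C, bond orders sum to 4 (valence 4) → 0 H
  atom 23: C, bond orders sum to 1 (valence 4) → 3 H
  atom 24: O, bond orders sum to 2 (valence 2) → 0 H
Totals → C:16, H:28, N:4, O:4.
In Hill order: C16H28N4O4.

C16H28N4O4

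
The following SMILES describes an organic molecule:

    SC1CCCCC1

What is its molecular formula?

C6H12S

Walk through each heavy atom and fill implicit hydrogens from standard valence (C 4, N 3, O 2, S 2, halogen 1):
  atom 1: S, bond orders sum to 1 (valence 2) → 1 H
  atom 2: C, bond orders sum to 3 (valence 4) → 1 H
  atom 3: C, bond orders sum to 2 (valence 4) → 2 H
  atom 4: C, bond orders sum to 2 (valence 4) → 2 H
  atom 5: C, bond orders sum to 2 (valence 4) → 2 H
  atom 6: C, bond orders sum to 2 (valence 4) → 2 H
  atom 7: C, bond orders sum to 2 (valence 4) → 2 H
Totals → C:6, H:12, S:1.
In Hill order: C6H12S.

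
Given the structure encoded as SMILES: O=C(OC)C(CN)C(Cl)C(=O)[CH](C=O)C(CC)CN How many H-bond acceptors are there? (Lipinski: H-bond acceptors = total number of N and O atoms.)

N atoms: 2; O atoms: 4.
Lipinski HBA = 2 + 4 = 6.

6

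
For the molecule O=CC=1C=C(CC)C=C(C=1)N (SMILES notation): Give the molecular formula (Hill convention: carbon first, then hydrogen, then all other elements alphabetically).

C9H11NO

Walk through each heavy atom and fill implicit hydrogens from standard valence (C 4, N 3, O 2, S 2, halogen 1):
  atom 1: O, bond orders sum to 2 (valence 2) → 0 H
  atom 2: C, bond orders sum to 3 (valence 4) → 1 H
  atom 3: C, bond orders sum to 4 (valence 4) → 0 H
  atom 4: C, bond orders sum to 3 (valence 4) → 1 H
  atom 5: C, bond orders sum to 4 (valence 4) → 0 H
  atom 6: C, bond orders sum to 2 (valence 4) → 2 H
  atom 7: C, bond orders sum to 1 (valence 4) → 3 H
  atom 8: C, bond orders sum to 3 (valence 4) → 1 H
  atom 9: C, bond orders sum to 4 (valence 4) → 0 H
  atom 10: C, bond orders sum to 3 (valence 4) → 1 H
  atom 11: N, bond orders sum to 1 (valence 3) → 2 H
Totals → C:9, H:11, N:1, O:1.
In Hill order: C9H11NO.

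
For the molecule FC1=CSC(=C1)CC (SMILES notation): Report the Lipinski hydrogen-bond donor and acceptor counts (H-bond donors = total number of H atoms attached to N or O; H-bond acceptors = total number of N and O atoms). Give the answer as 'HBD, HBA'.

0, 0

Donors: find every N or O and count the H atoms it carries.
  (no N or O atoms present)
Lipinski HBD = 0.
Acceptors: N atoms = 0, O atoms = 0 → HBA = 0.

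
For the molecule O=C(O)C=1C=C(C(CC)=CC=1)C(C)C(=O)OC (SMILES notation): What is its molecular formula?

Walk through each heavy atom and fill implicit hydrogens from standard valence (C 4, N 3, O 2, S 2, halogen 1):
  atom 1: O, bond orders sum to 2 (valence 2) → 0 H
  atom 2: C, bond orders sum to 4 (valence 4) → 0 H
  atom 3: O, bond orders sum to 1 (valence 2) → 1 H
  atom 4: C, bond orders sum to 4 (valence 4) → 0 H
  atom 5: C, bond orders sum to 3 (valence 4) → 1 H
  atom 6: C, bond orders sum to 4 (valence 4) → 0 H
  atom 7: C, bond orders sum to 4 (valence 4) → 0 H
  atom 8: C, bond orders sum to 2 (valence 4) → 2 H
  atom 9: C, bond orders sum to 1 (valence 4) → 3 H
  atom 10: C, bond orders sum to 3 (valence 4) → 1 H
  atom 11: C, bond orders sum to 3 (valence 4) → 1 H
  atom 12: C, bond orders sum to 3 (valence 4) → 1 H
  atom 13: C, bond orders sum to 1 (valence 4) → 3 H
  atom 14: C, bond orders sum to 4 (valence 4) → 0 H
  atom 15: O, bond orders sum to 2 (valence 2) → 0 H
  atom 16: O, bond orders sum to 2 (valence 2) → 0 H
  atom 17: C, bond orders sum to 1 (valence 4) → 3 H
Totals → C:13, H:16, O:4.
In Hill order: C13H16O4.

C13H16O4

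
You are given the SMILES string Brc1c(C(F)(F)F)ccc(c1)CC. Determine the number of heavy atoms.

Every atom symbol written in the SMILES (organic subset) is one heavy atom; implicit H are not written.
Heavy atoms by element → Br:1, C:9, F:3.
Total: 13.

13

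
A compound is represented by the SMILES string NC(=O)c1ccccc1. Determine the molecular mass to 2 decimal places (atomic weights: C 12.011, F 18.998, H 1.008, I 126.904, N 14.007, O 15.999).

121.14 g/mol

First, the molecular formula is C7H7NO (counting implicit H from valence).
  C: 7 × 12.011 = 84.077
  H: 7 × 1.008 = 7.056
  N: 1 × 14.007 = 14.007
  O: 1 × 15.999 = 15.999
Sum: 7×12.011 + 7×1.008 + 1×14.007 + 1×15.999 = 121.139 → 121.14 g/mol.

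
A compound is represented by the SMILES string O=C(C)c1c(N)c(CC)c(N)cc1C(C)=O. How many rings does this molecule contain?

In SMILES, each pair of matching ring-closure digits denotes one ring-closing bond; the number of such bonds equals the number of independent rings.
Ring-closure bonds here: 1.

1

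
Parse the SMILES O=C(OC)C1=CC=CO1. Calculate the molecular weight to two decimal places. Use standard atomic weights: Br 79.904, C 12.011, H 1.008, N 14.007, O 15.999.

First, the molecular formula is C6H6O3 (counting implicit H from valence).
  C: 6 × 12.011 = 72.066
  H: 6 × 1.008 = 6.048
  O: 3 × 15.999 = 47.997
Sum: 6×12.011 + 6×1.008 + 3×15.999 = 126.111 → 126.11 g/mol.

126.11 g/mol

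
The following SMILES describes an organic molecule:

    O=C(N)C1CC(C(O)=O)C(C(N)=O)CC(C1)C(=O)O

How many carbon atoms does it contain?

11

Count every carbon token in the SMILES (each C, including those in ring-closure positions and inside branches).
Carbon count: 11.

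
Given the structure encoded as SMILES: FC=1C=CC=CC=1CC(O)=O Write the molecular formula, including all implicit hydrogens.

C8H7FO2

Walk through each heavy atom and fill implicit hydrogens from standard valence (C 4, N 3, O 2, S 2, halogen 1):
  atom 1: F (halogen, monovalent) → 0 H
  atom 2: C, bond orders sum to 4 (valence 4) → 0 H
  atom 3: C, bond orders sum to 3 (valence 4) → 1 H
  atom 4: C, bond orders sum to 3 (valence 4) → 1 H
  atom 5: C, bond orders sum to 3 (valence 4) → 1 H
  atom 6: C, bond orders sum to 3 (valence 4) → 1 H
  atom 7: C, bond orders sum to 4 (valence 4) → 0 H
  atom 8: C, bond orders sum to 2 (valence 4) → 2 H
  atom 9: C, bond orders sum to 4 (valence 4) → 0 H
  atom 10: O, bond orders sum to 1 (valence 2) → 1 H
  atom 11: O, bond orders sum to 2 (valence 2) → 0 H
Totals → C:8, H:7, F:1, O:2.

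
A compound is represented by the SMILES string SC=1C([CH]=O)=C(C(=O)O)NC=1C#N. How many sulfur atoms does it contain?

1

Scan the SMILES for S atoms (remember two-letter symbols like Cl and Br are single atoms).
Sulfur count: 1.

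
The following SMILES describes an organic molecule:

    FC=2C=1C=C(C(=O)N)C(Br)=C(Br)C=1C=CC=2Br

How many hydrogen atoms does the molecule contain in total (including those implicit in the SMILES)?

Walk through each heavy atom and fill implicit hydrogens from standard valence (C 4, N 3, O 2, S 2, halogen 1):
  atom 1: F (halogen, monovalent) → 0 H
  atom 2: C, bond orders sum to 4 (valence 4) → 0 H
  atom 3: C, bond orders sum to 4 (valence 4) → 0 H
  atom 4: C, bond orders sum to 3 (valence 4) → 1 H
  atom 5: C, bond orders sum to 4 (valence 4) → 0 H
  atom 6: C, bond orders sum to 4 (valence 4) → 0 H
  atom 7: O, bond orders sum to 2 (valence 2) → 0 H
  atom 8: N, bond orders sum to 1 (valence 3) → 2 H
  atom 9: C, bond orders sum to 4 (valence 4) → 0 H
  atom 10: Br (halogen, monovalent) → 0 H
  atom 11: C, bond orders sum to 4 (valence 4) → 0 H
  atom 12: Br (halogen, monovalent) → 0 H
  atom 13: C, bond orders sum to 4 (valence 4) → 0 H
  atom 14: C, bond orders sum to 3 (valence 4) → 1 H
  atom 15: C, bond orders sum to 3 (valence 4) → 1 H
  atom 16: C, bond orders sum to 4 (valence 4) → 0 H
  atom 17: Br (halogen, monovalent) → 0 H
Total hydrogens: 5.

5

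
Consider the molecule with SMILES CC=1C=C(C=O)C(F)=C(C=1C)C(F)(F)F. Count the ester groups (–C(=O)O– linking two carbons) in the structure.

0

Scan the SMILES for the ester motif — none present.
Groups that are present: 1 aldehyde.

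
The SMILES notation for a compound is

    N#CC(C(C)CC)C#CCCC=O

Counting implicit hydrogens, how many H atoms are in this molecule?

15

Walk through each heavy atom and fill implicit hydrogens from standard valence (C 4, N 3, O 2, S 2, halogen 1):
  atom 1: N, bond orders sum to 3 (valence 3) → 0 H
  atom 2: C, bond orders sum to 4 (valence 4) → 0 H
  atom 3: C, bond orders sum to 3 (valence 4) → 1 H
  atom 4: C, bond orders sum to 3 (valence 4) → 1 H
  atom 5: C, bond orders sum to 1 (valence 4) → 3 H
  atom 6: C, bond orders sum to 2 (valence 4) → 2 H
  atom 7: C, bond orders sum to 1 (valence 4) → 3 H
  atom 8: C, bond orders sum to 4 (valence 4) → 0 H
  atom 9: C, bond orders sum to 4 (valence 4) → 0 H
  atom 10: C, bond orders sum to 2 (valence 4) → 2 H
  atom 11: C, bond orders sum to 2 (valence 4) → 2 H
  atom 12: C, bond orders sum to 3 (valence 4) → 1 H
  atom 13: O, bond orders sum to 2 (valence 2) → 0 H
Total hydrogens: 15.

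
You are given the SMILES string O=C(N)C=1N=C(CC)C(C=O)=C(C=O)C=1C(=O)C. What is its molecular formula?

C12H12N2O4

Walk through each heavy atom and fill implicit hydrogens from standard valence (C 4, N 3, O 2, S 2, halogen 1):
  atom 1: O, bond orders sum to 2 (valence 2) → 0 H
  atom 2: C, bond orders sum to 4 (valence 4) → 0 H
  atom 3: N, bond orders sum to 1 (valence 3) → 2 H
  atom 4: C, bond orders sum to 4 (valence 4) → 0 H
  atom 5: N, bond orders sum to 3 (valence 3) → 0 H
  atom 6: C, bond orders sum to 4 (valence 4) → 0 H
  atom 7: C, bond orders sum to 2 (valence 4) → 2 H
  atom 8: C, bond orders sum to 1 (valence 4) → 3 H
  atom 9: C, bond orders sum to 4 (valence 4) → 0 H
  atom 10: C, bond orders sum to 3 (valence 4) → 1 H
  atom 11: O, bond orders sum to 2 (valence 2) → 0 H
  atom 12: C, bond orders sum to 4 (valence 4) → 0 H
  atom 13: C, bond orders sum to 3 (valence 4) → 1 H
  atom 14: O, bond orders sum to 2 (valence 2) → 0 H
  atom 15: C, bond orders sum to 4 (valence 4) → 0 H
  atom 16: C, bond orders sum to 4 (valence 4) → 0 H
  atom 17: O, bond orders sum to 2 (valence 2) → 0 H
  atom 18: C, bond orders sum to 1 (valence 4) → 3 H
Totals → C:12, H:12, N:2, O:4.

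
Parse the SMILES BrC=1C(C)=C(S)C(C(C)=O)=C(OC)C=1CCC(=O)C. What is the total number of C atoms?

14

Count every carbon token in the SMILES (each C, including those in ring-closure positions and inside branches).
Carbon count: 14.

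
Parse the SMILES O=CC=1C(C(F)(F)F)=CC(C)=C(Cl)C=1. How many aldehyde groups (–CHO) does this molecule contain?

1

The aldehyde motif appears at heavy-atom position 2 in the SMILES.
Aldehyde count: 1.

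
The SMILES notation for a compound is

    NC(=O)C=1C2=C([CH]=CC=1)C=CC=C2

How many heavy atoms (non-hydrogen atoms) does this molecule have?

Every atom symbol written in the SMILES (organic subset) is one heavy atom; implicit H are not written.
Heavy atoms by element → C:11, N:1, O:1.
Total: 13.

13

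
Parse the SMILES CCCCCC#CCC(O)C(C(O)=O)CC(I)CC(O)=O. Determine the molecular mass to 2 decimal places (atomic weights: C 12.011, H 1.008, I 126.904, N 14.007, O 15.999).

410.25 g/mol

First, the molecular formula is C15H23IO5 (counting implicit H from valence).
  C: 15 × 12.011 = 180.165
  H: 23 × 1.008 = 23.184
  I: 1 × 126.904 = 126.904
  O: 5 × 15.999 = 79.995
Sum: 15×12.011 + 23×1.008 + 1×126.904 + 5×15.999 = 410.248 → 410.25 g/mol.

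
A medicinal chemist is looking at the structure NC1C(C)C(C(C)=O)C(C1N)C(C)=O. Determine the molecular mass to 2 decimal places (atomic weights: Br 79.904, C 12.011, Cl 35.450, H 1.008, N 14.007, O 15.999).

198.27 g/mol

First, the molecular formula is C10H18N2O2 (counting implicit H from valence).
  C: 10 × 12.011 = 120.110
  H: 18 × 1.008 = 18.144
  N: 2 × 14.007 = 28.014
  O: 2 × 15.999 = 31.998
Sum: 10×12.011 + 18×1.008 + 2×14.007 + 2×15.999 = 198.266 → 198.27 g/mol.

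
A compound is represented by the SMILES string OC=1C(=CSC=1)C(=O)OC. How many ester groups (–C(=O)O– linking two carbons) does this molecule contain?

1

The ester motif appears at heavy-atom position 7 in the SMILES.
Other groups present: 1 hydroxyl.
Ester count: 1.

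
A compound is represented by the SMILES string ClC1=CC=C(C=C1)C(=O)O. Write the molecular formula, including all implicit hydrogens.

C7H5ClO2

Walk through each heavy atom and fill implicit hydrogens from standard valence (C 4, N 3, O 2, S 2, halogen 1):
  atom 1: Cl (halogen, monovalent) → 0 H
  atom 2: C, bond orders sum to 4 (valence 4) → 0 H
  atom 3: C, bond orders sum to 3 (valence 4) → 1 H
  atom 4: C, bond orders sum to 3 (valence 4) → 1 H
  atom 5: C, bond orders sum to 4 (valence 4) → 0 H
  atom 6: C, bond orders sum to 3 (valence 4) → 1 H
  atom 7: C, bond orders sum to 3 (valence 4) → 1 H
  atom 8: C, bond orders sum to 4 (valence 4) → 0 H
  atom 9: O, bond orders sum to 2 (valence 2) → 0 H
  atom 10: O, bond orders sum to 1 (valence 2) → 1 H
Totals → C:7, H:5, Cl:1, O:2.
In Hill order: C7H5ClO2.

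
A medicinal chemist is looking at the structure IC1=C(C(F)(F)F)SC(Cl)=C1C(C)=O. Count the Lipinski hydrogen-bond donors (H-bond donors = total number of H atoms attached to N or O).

0

Donors: find every N or O and count the H atoms it carries.
  atom 14 (O): bond orders sum to 2 → 0 H
Lipinski HBD = 0.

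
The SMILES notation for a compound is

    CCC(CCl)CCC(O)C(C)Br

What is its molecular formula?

C9H18BrClO

Walk through each heavy atom and fill implicit hydrogens from standard valence (C 4, N 3, O 2, S 2, halogen 1):
  atom 1: C, bond orders sum to 1 (valence 4) → 3 H
  atom 2: C, bond orders sum to 2 (valence 4) → 2 H
  atom 3: C, bond orders sum to 3 (valence 4) → 1 H
  atom 4: C, bond orders sum to 2 (valence 4) → 2 H
  atom 5: Cl (halogen, monovalent) → 0 H
  atom 6: C, bond orders sum to 2 (valence 4) → 2 H
  atom 7: C, bond orders sum to 2 (valence 4) → 2 H
  atom 8: C, bond orders sum to 3 (valence 4) → 1 H
  atom 9: O, bond orders sum to 1 (valence 2) → 1 H
  atom 10: C, bond orders sum to 3 (valence 4) → 1 H
  atom 11: C, bond orders sum to 1 (valence 4) → 3 H
  atom 12: Br (halogen, monovalent) → 0 H
Totals → C:9, H:18, Br:1, Cl:1, O:1.
In Hill order: C9H18BrClO.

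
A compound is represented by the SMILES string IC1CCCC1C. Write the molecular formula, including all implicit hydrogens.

Walk through each heavy atom and fill implicit hydrogens from standard valence (C 4, N 3, O 2, S 2, halogen 1):
  atom 1: I (halogen, monovalent) → 0 H
  atom 2: C, bond orders sum to 3 (valence 4) → 1 H
  atom 3: C, bond orders sum to 2 (valence 4) → 2 H
  atom 4: C, bond orders sum to 2 (valence 4) → 2 H
  atom 5: C, bond orders sum to 2 (valence 4) → 2 H
  atom 6: C, bond orders sum to 3 (valence 4) → 1 H
  atom 7: C, bond orders sum to 1 (valence 4) → 3 H
Totals → C:6, H:11, I:1.
In Hill order: C6H11I.

C6H11I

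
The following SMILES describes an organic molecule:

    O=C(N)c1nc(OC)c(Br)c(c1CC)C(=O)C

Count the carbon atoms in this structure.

11

Count every carbon token in the SMILES (each C, including those in ring-closure positions and inside branches).
Carbon count: 11.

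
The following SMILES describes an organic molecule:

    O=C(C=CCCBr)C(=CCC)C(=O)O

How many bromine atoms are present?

1

Scan the SMILES for Br atoms (remember two-letter symbols like Cl and Br are single atoms).
Bromine count: 1.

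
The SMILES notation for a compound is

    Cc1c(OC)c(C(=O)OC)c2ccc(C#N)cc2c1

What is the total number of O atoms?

3

Scan the SMILES for O atoms (remember two-letter symbols like Cl and Br are single atoms).
Oxygen count: 3.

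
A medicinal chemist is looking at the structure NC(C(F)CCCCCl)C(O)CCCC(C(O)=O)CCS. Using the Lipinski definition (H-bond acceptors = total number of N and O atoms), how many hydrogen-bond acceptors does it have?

4

N atoms: 1; O atoms: 3.
Lipinski HBA = 1 + 3 = 4.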